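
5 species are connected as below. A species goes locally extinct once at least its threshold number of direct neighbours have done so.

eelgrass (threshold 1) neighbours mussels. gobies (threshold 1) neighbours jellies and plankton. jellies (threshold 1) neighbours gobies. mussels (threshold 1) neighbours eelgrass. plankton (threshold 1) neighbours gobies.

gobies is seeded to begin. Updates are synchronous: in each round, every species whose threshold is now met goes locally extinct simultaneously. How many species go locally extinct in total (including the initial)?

3

Round 1 — gobies goes locally extinct (initial).
Round 2 — checking thresholds:
  jellies: 1 of 1 neighbours ≥ 1, goes locally extinct.
  plankton: 1 of 1 neighbours ≥ 1, goes locally extinct.
Round 3 — no new extinctions; cascade stops.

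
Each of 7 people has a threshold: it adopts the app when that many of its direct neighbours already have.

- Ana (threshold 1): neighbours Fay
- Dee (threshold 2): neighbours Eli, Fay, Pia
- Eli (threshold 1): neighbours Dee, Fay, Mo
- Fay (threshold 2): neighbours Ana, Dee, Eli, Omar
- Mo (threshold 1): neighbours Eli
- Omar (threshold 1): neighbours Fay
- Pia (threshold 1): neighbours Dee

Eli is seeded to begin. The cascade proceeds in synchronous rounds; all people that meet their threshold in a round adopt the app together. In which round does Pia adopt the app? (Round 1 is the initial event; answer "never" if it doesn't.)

never

Round 1 — Eli adopts the app (initial).
Round 2 — checking thresholds:
  Dee: 1 of 3 neighbours < 2, not yet.
  Fay: 1 of 4 neighbours < 2, not yet.
  Mo: 1 of 1 neighbours ≥ 1, adopts the app.
Round 3 — no new adoptions; cascade stops.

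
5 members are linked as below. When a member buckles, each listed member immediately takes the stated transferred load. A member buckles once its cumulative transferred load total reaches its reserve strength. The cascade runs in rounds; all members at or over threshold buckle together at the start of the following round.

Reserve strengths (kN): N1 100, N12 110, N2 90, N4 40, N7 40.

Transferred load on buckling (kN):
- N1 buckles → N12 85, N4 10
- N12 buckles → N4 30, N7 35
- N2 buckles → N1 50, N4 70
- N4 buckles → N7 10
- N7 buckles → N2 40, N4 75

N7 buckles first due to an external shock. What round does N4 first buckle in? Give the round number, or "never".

2

Round 1 — N7 buckles (initial).
  N2: +40 → 40 < 90
  N4: +75 → 75 ≥ 40
Round 2 — N4 buckles.
No further bucklings.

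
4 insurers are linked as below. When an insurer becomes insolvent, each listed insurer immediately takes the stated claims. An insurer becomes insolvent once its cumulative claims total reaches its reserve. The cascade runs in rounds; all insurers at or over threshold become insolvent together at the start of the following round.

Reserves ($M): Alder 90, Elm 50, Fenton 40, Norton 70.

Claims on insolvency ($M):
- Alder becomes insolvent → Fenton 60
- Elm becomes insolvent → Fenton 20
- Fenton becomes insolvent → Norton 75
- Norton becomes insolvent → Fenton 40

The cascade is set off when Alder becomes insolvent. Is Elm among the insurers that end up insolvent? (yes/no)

Round 1 — Alder becomes insolvent (initial).
  Fenton: +60 → 60 ≥ 40
Round 2 — Fenton becomes insolvent.
  Norton: +75 → 75 ≥ 70
Round 3 — Norton becomes insolvent.
No further insolvencies.

no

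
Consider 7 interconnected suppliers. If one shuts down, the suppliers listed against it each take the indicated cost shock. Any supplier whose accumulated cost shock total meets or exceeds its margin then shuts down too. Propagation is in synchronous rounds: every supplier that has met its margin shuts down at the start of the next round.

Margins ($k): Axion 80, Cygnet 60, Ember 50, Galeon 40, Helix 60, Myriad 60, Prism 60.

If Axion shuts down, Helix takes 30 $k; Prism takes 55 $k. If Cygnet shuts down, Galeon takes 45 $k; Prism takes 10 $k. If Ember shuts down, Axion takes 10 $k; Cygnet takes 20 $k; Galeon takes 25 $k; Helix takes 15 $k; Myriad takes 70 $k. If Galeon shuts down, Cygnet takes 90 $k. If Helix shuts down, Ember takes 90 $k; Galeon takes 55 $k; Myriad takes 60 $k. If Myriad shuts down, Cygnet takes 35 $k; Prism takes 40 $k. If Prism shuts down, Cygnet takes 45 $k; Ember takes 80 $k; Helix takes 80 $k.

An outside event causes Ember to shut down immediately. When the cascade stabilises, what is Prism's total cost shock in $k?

40

Round 1 — Ember shuts down (initial).
  Axion: +10 → 10 < 80
  Cygnet: +20 → 20 < 60
  Galeon: +25 → 25 < 40
  Helix: +15 → 15 < 60
  Myriad: +70 → 70 ≥ 60
Round 2 — Myriad shuts down.
  Cygnet: +35 → 55 < 60
  Prism: +40 → 40 < 60
No further shutdowns.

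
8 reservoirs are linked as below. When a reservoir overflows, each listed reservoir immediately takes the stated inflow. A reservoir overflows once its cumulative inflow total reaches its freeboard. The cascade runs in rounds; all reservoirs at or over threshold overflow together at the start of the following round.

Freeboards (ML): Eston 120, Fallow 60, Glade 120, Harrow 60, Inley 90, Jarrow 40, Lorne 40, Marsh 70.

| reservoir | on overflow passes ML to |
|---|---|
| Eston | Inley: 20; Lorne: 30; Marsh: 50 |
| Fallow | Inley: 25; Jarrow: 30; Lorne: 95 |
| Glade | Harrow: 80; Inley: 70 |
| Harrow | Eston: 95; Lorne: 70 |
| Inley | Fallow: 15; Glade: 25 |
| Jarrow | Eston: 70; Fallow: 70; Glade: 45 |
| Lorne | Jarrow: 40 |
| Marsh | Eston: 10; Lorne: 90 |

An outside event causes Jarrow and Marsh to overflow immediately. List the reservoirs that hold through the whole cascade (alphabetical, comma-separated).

Round 1 — Jarrow, Marsh overflow (initial).
  Eston: +70+10 → 80 < 120
  Fallow: +70 → 70 ≥ 60
  Glade: +45 → 45 < 120
  Lorne: +90 → 90 ≥ 40
Round 2 — Fallow, Lorne overflow.
  Inley: +25 → 25 < 90
No further overflows.

Eston, Glade, Harrow, Inley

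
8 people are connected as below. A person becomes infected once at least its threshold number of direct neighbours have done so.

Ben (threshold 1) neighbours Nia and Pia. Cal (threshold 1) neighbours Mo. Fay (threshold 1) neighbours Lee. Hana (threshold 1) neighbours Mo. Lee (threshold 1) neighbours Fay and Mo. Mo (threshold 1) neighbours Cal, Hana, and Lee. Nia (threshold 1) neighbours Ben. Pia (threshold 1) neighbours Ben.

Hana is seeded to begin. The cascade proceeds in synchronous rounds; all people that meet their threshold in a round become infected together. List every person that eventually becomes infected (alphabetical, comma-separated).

Cal, Fay, Hana, Lee, Mo

Round 1 — Hana becomes infected (initial).
Round 2 — checking thresholds:
  Mo: 1 of 3 neighbours ≥ 1, becomes infected.
Round 3 — checking thresholds:
  Cal: 1 of 1 neighbours ≥ 1, becomes infected.
  Lee: 1 of 2 neighbours ≥ 1, becomes infected.
Round 4 — checking thresholds:
  Fay: 1 of 1 neighbours ≥ 1, becomes infected.
Round 5 — no new infections; cascade stops.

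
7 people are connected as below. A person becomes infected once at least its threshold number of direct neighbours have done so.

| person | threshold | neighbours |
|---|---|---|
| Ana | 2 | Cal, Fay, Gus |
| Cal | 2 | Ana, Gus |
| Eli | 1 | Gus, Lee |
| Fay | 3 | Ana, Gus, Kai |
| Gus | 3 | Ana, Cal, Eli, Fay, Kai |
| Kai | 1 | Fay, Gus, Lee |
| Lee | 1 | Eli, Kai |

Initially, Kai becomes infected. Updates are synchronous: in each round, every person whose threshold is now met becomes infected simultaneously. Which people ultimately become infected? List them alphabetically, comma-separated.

Eli, Kai, Lee

Round 1 — Kai becomes infected (initial).
Round 2 — checking thresholds:
  Fay: 1 of 3 neighbours < 3, not yet.
  Gus: 1 of 5 neighbours < 3, not yet.
  Lee: 1 of 2 neighbours ≥ 1, becomes infected.
Round 3 — checking thresholds:
  Eli: 1 of 2 neighbours ≥ 1, becomes infected.
  Fay: 1 of 3 neighbours < 3, not yet.
  Gus: 1 of 5 neighbours < 3, not yet.
Round 4 — no new infections; cascade stops.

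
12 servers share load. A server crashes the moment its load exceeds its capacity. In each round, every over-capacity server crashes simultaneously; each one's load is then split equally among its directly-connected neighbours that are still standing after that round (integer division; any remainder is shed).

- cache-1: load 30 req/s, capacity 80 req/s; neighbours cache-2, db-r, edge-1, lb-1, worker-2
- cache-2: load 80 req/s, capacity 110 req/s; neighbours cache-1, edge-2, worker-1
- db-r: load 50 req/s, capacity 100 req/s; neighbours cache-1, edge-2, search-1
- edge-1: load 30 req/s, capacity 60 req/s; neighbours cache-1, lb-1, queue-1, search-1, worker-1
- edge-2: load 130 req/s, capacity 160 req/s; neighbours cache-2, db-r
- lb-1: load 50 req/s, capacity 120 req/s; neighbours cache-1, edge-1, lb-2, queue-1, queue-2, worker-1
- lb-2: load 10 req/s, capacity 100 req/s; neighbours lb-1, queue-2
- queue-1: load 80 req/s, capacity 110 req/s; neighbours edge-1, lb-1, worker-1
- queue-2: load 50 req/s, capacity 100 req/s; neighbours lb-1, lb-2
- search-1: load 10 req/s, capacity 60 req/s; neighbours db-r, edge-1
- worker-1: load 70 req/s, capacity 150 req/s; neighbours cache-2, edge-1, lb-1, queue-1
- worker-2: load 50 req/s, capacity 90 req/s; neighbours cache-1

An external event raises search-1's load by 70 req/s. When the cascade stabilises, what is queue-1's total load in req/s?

Round 1 — search-1 at 80 > 60. search-1 crashes.
  search-1 sheds 80 req/s to db-r, edge-1: 40 each.
    db-r: 50+40 = 90 ≤ 100
    edge-1: 30+40 = 70 > 60
Round 2 — edge-1 crashes.
  edge-1 sheds 70 req/s to cache-1, lb-1, queue-1, worker-1: 17 each (2 lost).
    cache-1: 30+17 = 47 ≤ 80
    lb-1: 50+17 = 67 ≤ 120
    queue-1: 80+17 = 97 ≤ 110
    worker-1: 70+17 = 87 ≤ 150
No further crashes.

97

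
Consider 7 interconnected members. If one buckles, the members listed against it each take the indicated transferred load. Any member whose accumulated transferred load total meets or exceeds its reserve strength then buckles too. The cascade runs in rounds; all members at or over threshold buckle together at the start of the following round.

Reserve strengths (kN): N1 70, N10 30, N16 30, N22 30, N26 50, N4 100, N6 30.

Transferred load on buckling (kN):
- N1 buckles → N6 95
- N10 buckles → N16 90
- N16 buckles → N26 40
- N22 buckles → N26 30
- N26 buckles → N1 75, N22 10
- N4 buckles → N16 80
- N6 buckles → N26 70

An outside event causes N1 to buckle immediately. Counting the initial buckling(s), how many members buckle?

3

Round 1 — N1 buckles (initial).
  N6: +95 → 95 ≥ 30
Round 2 — N6 buckles.
  N26: +70 → 70 ≥ 50
Round 3 — N26 buckles.
  N22: +10 → 10 < 30
No further bucklings.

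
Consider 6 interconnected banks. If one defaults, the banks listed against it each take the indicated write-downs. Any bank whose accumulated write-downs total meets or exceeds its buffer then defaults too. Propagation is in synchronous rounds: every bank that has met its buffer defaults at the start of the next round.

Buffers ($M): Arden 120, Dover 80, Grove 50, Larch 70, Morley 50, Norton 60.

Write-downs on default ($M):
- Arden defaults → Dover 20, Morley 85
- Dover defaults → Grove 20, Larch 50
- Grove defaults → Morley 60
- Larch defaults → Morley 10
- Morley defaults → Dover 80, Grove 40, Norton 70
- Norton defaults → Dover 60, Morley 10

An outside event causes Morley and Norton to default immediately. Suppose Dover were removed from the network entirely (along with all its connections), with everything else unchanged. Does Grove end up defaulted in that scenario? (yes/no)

no

With Dover removed:
Round 1 — Morley, Norton default (initial).
  Grove: +40 → 40 < 50
No further defaults.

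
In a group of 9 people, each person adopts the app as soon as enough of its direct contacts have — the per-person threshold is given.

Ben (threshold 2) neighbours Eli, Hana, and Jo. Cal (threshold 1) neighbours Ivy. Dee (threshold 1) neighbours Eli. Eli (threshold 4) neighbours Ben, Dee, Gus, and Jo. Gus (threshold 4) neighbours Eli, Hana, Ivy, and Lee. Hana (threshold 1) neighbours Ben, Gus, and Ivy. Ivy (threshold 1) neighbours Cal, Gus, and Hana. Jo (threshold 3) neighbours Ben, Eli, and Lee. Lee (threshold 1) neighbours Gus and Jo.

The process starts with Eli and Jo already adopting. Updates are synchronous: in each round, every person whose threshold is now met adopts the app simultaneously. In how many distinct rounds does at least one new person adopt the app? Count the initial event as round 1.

5

Round 1 — Eli, Jo adopt the app (initial).
Round 2 — checking thresholds:
  Ben: 2 of 3 neighbours ≥ 2, adopts the app.
  Dee: 1 of 1 neighbours ≥ 1, adopts the app.
  Gus: 1 of 4 neighbours < 4, below threshold.
  Lee: 1 of 2 neighbours ≥ 1, adopts the app.
Round 3 — checking thresholds:
  Gus: 2 of 4 neighbours < 4, below threshold.
  Hana: 1 of 3 neighbours ≥ 1, adopts the app.
Round 4 — checking thresholds:
  Gus: 3 of 4 neighbours < 4, below threshold.
  Ivy: 1 of 3 neighbours ≥ 1, adopts the app.
Round 5 — checking thresholds:
  Cal: 1 of 1 neighbours ≥ 1, adopts the app.
  Gus: 4 of 4 neighbours ≥ 4, adopts the app.
Round 6 — no new adoptions; cascade stops.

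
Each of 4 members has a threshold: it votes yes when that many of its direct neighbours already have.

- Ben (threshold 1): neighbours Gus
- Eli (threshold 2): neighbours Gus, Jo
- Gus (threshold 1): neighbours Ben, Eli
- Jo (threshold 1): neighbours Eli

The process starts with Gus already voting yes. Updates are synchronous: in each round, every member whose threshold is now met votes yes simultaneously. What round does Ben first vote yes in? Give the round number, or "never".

2

Round 1 — Gus votes yes (initial).
Round 2 — checking thresholds:
  Ben: 1 of 1 neighbours ≥ 1, votes yes.
  Eli: 1 of 2 neighbours < 2, not yet.
Round 3 — no new yes votes; cascade stops.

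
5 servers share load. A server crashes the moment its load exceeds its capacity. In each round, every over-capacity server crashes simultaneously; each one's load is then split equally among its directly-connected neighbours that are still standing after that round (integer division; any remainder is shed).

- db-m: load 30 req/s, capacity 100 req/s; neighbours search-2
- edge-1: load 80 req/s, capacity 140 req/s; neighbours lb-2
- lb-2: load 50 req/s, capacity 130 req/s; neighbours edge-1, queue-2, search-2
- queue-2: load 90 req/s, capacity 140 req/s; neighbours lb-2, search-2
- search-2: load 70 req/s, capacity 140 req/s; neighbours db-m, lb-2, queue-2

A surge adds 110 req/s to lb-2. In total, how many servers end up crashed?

4

Round 1 — lb-2 at 160 > 130. lb-2 crashes.
  lb-2 sheds 160 req/s to edge-1, queue-2, search-2: 53 each (1 lost).
    edge-1: 80+53 = 133 ≤ 140
    queue-2: 90+53 = 143 > 140
    search-2: 70+53 = 123 ≤ 140
Round 2 — queue-2 crashes.
  queue-2 sheds 143 req/s to search-2: 143 each.
    search-2: 123+143 = 266 > 140
Round 3 — search-2 crashes.
  search-2 sheds 266 req/s to db-m: 266 each.
    db-m: 30+266 = 296 > 100
Round 4 — db-m crashes.
  db-m sheds 296 req/s: no online neighbours, lost.
No further crashes.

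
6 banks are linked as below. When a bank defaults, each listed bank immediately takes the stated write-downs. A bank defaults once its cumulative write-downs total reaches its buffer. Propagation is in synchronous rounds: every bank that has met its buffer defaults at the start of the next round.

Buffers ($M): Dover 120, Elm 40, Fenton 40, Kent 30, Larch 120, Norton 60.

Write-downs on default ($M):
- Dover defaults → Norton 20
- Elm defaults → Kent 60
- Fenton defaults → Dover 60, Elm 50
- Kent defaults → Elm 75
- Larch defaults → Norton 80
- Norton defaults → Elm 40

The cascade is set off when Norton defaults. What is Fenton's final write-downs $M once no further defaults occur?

0

Round 1 — Norton defaults (initial).
  Elm: +40 → 40 ≥ 40
Round 2 — Elm defaults.
  Kent: +60 → 60 ≥ 30
Round 3 — Kent defaults.
No further defaults.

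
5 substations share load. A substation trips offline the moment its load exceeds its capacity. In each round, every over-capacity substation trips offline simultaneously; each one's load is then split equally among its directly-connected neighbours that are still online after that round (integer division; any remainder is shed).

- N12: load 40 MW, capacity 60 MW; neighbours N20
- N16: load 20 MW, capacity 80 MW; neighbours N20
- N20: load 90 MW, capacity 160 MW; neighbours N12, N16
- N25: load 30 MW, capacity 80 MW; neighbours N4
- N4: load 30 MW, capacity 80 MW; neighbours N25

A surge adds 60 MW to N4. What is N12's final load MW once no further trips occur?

40

Round 1 — N4 at 90 > 80. N4 trips offline.
  N4 sheds 90 MW to N25: 90 each.
    N25: 30+90 = 120 > 80
Round 2 — N25 trips offline.
  N25 sheds 120 MW: no online neighbours, lost.
No further trips.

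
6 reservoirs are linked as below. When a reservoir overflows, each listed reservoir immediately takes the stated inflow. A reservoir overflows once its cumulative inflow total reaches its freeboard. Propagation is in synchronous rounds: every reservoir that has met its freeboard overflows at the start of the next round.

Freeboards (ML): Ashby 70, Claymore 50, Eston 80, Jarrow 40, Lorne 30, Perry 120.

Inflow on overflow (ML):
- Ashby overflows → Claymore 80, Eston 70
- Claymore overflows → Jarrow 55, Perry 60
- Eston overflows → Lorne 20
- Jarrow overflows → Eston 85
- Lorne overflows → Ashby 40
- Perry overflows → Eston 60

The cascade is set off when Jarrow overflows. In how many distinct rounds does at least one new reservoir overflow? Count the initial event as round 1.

2

Round 1 — Jarrow overflows (initial).
  Eston: +85 → 85 ≥ 80
Round 2 — Eston overflows.
  Lorne: +20 → 20 < 30
No further overflows.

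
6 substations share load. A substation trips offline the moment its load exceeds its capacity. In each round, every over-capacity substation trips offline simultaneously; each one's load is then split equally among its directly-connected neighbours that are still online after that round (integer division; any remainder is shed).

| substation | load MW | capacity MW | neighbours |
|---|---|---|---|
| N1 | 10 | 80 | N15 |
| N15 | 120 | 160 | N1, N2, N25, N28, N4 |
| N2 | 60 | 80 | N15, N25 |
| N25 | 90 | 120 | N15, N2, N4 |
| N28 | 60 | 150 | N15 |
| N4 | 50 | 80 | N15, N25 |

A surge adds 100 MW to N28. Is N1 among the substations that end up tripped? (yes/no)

Round 1 — N28 at 160 > 150. N28 trips offline.
  N28 sheds 160 MW to N15: 160 each.
    N15: 120+160 = 280 > 160
Round 2 — N15 trips offline.
  N15 sheds 280 MW to N1, N2, N25, N4: 70 each.
    N1: 10+70 = 80 ≤ 80
    N2: 60+70 = 130 > 80
    N25: 90+70 = 160 > 120
    N4: 50+70 = 120 > 80
Round 3 — N2, N25, N4 trip offline.
  N2 sheds 130 MW: no online neighbours, lost.
  N25 sheds 160 MW: no online neighbours, lost.
  N4 sheds 120 MW: no online neighbours, lost.
No further trips.

no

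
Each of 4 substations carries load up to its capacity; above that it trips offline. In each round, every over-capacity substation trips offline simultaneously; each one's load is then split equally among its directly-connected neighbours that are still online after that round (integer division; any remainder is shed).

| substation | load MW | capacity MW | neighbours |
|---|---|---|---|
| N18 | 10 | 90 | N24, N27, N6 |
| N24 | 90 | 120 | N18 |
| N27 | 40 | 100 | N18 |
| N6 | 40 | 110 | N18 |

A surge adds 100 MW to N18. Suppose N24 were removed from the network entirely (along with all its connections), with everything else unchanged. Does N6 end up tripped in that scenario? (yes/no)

With N24 removed:
Round 1 — N18 at 110 > 90. N18 trips offline.
  N18 sheds 110 MW to N27, N6: 55 each.
    N27: 40+55 = 95 ≤ 100
    N6: 40+55 = 95 ≤ 110
No further trips.

no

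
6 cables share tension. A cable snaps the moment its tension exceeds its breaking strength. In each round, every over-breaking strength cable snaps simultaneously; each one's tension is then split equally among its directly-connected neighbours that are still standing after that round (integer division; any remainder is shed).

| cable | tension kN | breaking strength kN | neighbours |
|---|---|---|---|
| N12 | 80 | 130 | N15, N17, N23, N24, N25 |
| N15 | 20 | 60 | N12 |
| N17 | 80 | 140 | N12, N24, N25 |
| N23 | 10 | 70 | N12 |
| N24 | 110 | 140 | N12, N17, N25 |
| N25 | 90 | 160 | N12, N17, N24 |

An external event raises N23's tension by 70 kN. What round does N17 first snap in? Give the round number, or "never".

Round 1 — N23 at 80 > 70. N23 snaps.
  N23 sheds 80 kN to N12: 80 each.
    N12: 80+80 = 160 > 130
Round 2 — N12 snaps.
  N12 sheds 160 kN to N15, N17, N24, N25: 40 each.
    N15: 20+40 = 60 ≤ 60
    N17: 80+40 = 120 ≤ 140
    N24: 110+40 = 150 > 140
    N25: 90+40 = 130 ≤ 160
Round 3 — N24 snaps.
  N24 sheds 150 kN to N17, N25: 75 each.
    N17: 120+75 = 195 > 140
    N25: 130+75 = 205 > 160
Round 4 — N17, N25 snap.
  N17 sheds 195 kN: no online neighbours, lost.
  N25 sheds 205 kN: no online neighbours, lost.
No further breaks.

4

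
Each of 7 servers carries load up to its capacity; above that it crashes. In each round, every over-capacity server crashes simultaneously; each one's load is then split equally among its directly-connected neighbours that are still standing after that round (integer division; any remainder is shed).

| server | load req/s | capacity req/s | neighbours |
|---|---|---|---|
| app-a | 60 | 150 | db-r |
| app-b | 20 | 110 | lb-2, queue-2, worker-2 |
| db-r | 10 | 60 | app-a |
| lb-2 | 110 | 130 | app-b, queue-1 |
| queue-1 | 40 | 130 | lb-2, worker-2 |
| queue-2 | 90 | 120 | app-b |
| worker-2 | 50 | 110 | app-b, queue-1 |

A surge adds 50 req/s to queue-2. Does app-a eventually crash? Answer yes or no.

Round 1 — queue-2 at 140 > 120. queue-2 crashes.
  queue-2 sheds 140 req/s to app-b: 140 each.
    app-b: 20+140 = 160 > 110
Round 2 — app-b crashes.
  app-b sheds 160 req/s to lb-2, worker-2: 80 each.
    lb-2: 110+80 = 190 > 130
    worker-2: 50+80 = 130 > 110
Round 3 — lb-2, worker-2 crash.
  lb-2 sheds 190 req/s to queue-1: 190 each.
    queue-1: 40+190 = 230 > 130
  worker-2 sheds 130 req/s to queue-1: 130 each.
    queue-1: 230+130 = 360 > 130
Round 4 — queue-1 crashes.
  queue-1 sheds 360 req/s: no online neighbours, lost.
No further crashes.

no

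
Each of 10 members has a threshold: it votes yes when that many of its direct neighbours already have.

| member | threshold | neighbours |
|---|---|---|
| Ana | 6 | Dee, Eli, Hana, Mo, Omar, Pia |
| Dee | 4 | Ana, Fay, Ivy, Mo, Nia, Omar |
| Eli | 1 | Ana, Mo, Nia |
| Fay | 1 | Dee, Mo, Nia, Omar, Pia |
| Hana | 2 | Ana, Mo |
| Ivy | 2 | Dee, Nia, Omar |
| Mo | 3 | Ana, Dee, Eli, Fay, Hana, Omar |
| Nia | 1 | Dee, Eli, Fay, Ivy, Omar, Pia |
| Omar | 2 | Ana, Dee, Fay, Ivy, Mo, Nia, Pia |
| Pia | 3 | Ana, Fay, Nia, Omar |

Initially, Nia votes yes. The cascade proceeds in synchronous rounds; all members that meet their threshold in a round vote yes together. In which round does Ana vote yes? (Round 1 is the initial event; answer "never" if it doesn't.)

Round 1 — Nia votes yes (initial).
Round 2 — checking thresholds:
  Dee: 1 of 6 neighbours < 4, below threshold.
  Eli: 1 of 3 neighbours ≥ 1, votes yes.
  Fay: 1 of 5 neighbours ≥ 1, votes yes.
  Ivy: 1 of 3 neighbours < 2, below threshold.
  Omar: 1 of 7 neighbours < 2, below threshold.
  Pia: 1 of 4 neighbours < 3, below threshold.
Round 3 — checking thresholds:
  Ana: 1 of 6 neighbours < 6, below threshold.
  Dee: 2 of 6 neighbours < 4, below threshold.
  Ivy: 1 of 3 neighbours < 2, below threshold.
  Mo: 2 of 6 neighbours < 3, below threshold.
  Omar: 2 of 7 neighbours ≥ 2, votes yes.
  Pia: 2 of 4 neighbours < 3, below threshold.
Round 4 — checking thresholds:
  Ana: 2 of 6 neighbours < 6, below threshold.
  Dee: 3 of 6 neighbours < 4, below threshold.
  Ivy: 2 of 3 neighbours ≥ 2, votes yes.
  Mo: 3 of 6 neighbours ≥ 3, votes yes.
  Pia: 3 of 4 neighbours ≥ 3, votes yes.
Round 5 — checking thresholds:
  Ana: 4 of 6 neighbours < 6, below threshold.
  Dee: 5 of 6 neighbours ≥ 4, votes yes.
  Hana: 1 of 2 neighbours < 2, below threshold.
Round 6 — no new yes votes; cascade stops.

never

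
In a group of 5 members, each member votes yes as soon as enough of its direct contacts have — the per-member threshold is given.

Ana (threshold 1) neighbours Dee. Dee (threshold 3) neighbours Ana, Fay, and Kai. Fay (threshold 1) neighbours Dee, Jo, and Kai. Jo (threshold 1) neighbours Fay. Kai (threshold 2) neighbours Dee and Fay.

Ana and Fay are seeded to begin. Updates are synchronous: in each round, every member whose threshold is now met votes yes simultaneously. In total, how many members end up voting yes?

Round 1 — Ana, Fay vote yes (initial).
Round 2 — checking thresholds:
  Dee: 2 of 3 neighbours < 3, not yet.
  Jo: 1 of 1 neighbours ≥ 1, votes yes.
  Kai: 1 of 2 neighbours < 2, not yet.
Round 3 — no new yes votes; cascade stops.

3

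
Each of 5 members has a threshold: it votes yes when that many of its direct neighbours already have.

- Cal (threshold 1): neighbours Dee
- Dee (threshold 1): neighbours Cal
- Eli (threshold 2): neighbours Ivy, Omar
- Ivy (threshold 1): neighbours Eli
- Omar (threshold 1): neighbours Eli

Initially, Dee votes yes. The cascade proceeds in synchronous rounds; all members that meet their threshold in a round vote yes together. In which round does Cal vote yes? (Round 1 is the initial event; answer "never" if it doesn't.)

Round 1 — Dee votes yes (initial).
Round 2 — checking thresholds:
  Cal: 1 of 1 neighbours ≥ 1, votes yes.
Round 3 — no new yes votes; cascade stops.

2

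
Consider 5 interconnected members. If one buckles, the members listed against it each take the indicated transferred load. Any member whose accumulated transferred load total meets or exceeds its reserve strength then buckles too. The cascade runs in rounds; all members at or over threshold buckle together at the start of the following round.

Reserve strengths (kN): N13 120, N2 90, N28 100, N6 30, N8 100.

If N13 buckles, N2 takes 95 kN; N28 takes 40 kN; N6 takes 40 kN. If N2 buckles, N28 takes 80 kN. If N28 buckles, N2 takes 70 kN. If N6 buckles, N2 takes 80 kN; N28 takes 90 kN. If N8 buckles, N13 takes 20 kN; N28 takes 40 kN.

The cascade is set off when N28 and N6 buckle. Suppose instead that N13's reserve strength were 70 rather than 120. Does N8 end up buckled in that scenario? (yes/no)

With N13's reserve strength at 70:
Round 1 — N28, N6 buckle (initial).
  N2: +70+80 → 150 ≥ 90
Round 2 — N2 buckles.
No further bucklings.

no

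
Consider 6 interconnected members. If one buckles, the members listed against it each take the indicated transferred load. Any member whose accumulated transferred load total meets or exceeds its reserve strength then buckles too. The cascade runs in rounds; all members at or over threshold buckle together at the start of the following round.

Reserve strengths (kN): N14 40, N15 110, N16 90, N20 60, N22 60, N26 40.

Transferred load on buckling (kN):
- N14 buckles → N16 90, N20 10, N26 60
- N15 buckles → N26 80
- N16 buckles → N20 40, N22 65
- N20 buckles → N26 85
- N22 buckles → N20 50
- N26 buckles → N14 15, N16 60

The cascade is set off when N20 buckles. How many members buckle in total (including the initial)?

Round 1 — N20 buckles (initial).
  N26: +85 → 85 ≥ 40
Round 2 — N26 buckles.
  N14: +15 → 15 < 40
  N16: +60 → 60 < 90
No further bucklings.

2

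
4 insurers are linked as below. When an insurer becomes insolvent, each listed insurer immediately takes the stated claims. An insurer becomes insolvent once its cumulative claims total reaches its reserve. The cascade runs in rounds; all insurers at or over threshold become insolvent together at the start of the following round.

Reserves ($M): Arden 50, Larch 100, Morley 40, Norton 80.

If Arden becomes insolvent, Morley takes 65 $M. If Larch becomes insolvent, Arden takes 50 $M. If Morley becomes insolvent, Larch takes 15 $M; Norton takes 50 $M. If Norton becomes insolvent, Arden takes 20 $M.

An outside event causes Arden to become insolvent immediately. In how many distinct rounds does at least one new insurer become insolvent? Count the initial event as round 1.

2

Round 1 — Arden becomes insolvent (initial).
  Morley: +65 → 65 ≥ 40
Round 2 — Morley becomes insolvent.
  Larch: +15 → 15 < 100
  Norton: +50 → 50 < 80
No further insolvencies.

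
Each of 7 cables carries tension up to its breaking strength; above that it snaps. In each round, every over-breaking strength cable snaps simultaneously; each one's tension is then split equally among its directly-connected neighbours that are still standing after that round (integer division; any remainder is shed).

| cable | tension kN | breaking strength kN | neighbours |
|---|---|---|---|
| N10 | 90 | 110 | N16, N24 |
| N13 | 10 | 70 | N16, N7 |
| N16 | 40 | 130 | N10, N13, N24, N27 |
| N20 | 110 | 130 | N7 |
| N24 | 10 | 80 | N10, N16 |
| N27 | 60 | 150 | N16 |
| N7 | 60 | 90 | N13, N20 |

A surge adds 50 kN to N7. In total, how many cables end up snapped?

Round 1 — N7 at 110 > 90. N7 snaps.
  N7 sheds 110 kN to N13, N20: 55 each.
    N13: 10+55 = 65 ≤ 70
    N20: 110+55 = 165 > 130
Round 2 — N20 snaps.
  N20 sheds 165 kN: no online neighbours, lost.
No further breaks.

2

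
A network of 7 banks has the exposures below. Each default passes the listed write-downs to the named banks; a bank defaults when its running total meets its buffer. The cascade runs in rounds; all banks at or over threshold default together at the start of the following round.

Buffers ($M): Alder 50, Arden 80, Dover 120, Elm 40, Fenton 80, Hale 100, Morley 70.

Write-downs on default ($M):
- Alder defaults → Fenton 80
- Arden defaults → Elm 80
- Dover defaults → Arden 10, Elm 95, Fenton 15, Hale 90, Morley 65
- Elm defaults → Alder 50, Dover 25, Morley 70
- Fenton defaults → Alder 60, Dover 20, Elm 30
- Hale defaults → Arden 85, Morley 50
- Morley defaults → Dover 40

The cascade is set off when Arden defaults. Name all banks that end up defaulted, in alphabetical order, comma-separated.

Alder, Arden, Elm, Fenton, Morley

Round 1 — Arden defaults (initial).
  Elm: +80 → 80 ≥ 40
Round 2 — Elm defaults.
  Alder: +50 → 50 ≥ 50
  Dover: +25 → 25 < 120
  Morley: +70 → 70 ≥ 70
Round 3 — Alder, Morley default.
  Dover: +40 → 65 < 120
  Fenton: +80 → 80 ≥ 80
Round 4 — Fenton defaults.
  Dover: +20 → 85 < 120
No further defaults.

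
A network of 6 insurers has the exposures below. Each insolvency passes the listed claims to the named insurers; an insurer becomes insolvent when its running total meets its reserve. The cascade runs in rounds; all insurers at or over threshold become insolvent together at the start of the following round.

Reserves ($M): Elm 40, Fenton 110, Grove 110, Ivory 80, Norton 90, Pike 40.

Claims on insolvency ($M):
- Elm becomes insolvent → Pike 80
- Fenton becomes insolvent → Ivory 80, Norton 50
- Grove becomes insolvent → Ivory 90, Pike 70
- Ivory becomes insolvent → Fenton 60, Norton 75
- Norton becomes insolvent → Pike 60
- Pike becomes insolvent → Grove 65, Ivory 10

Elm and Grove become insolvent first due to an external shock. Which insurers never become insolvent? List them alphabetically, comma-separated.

Round 1 — Elm, Grove become insolvent (initial).
  Ivory: +90 → 90 ≥ 80
  Pike: +80+70 → 150 ≥ 40
Round 2 — Ivory, Pike become insolvent.
  Fenton: +60 → 60 < 110
  Norton: +75 → 75 < 90
No further insolvencies.

Fenton, Norton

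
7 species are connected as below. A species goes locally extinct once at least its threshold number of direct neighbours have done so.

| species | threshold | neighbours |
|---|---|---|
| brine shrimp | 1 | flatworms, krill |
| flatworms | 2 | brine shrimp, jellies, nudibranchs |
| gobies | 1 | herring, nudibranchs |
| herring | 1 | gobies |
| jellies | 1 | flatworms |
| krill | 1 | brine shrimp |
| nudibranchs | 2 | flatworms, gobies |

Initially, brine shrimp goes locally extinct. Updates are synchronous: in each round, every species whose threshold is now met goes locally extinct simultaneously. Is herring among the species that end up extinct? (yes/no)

Round 1 — brine shrimp goes locally extinct (initial).
Round 2 — checking thresholds:
  flatworms: 1 of 3 neighbours < 2, holds.
  krill: 1 of 1 neighbours ≥ 1, goes locally extinct.
Round 3 — no new extinctions; cascade stops.

no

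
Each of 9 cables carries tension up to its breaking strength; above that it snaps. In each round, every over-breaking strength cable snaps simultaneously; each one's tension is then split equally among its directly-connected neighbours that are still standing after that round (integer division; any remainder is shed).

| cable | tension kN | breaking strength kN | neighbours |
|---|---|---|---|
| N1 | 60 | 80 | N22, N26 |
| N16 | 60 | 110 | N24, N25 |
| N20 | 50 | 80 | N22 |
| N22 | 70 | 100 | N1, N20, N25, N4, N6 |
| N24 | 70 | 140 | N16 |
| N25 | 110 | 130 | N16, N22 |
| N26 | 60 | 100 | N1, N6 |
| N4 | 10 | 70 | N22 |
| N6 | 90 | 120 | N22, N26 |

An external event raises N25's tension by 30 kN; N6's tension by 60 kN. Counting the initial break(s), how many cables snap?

9

Round 1 — N25 at 140 > 130; N6 at 150 > 120. N25, N6 snap.
  N25 sheds 140 kN to N16, N22: 70 each.
    N16: 60+70 = 130 > 110
    N22: 70+70 = 140 > 100
  N6 sheds 150 kN to N22, N26: 75 each.
    N22: 140+75 = 215 > 100
    N26: 60+75 = 135 > 100
Round 2 — N16, N22, N26 snap.
  N16 sheds 130 kN to N24: 130 each.
    N24: 70+130 = 200 > 140
  N22 sheds 215 kN to N1, N20, N4: 71 each (2 lost).
    N1: 60+71 = 131 > 80
    N20: 50+71 = 121 > 80
    N4: 10+71 = 81 > 70
  N26 sheds 135 kN to N1: 135 each.
    N1: 131+135 = 266 > 80
Round 3 — N1, N20, N24, N4 snap.
  N1 sheds 266 kN: no online neighbours, lost.
  N20 sheds 121 kN: no online neighbours, lost.
  N24 sheds 200 kN: no online neighbours, lost.
  N4 sheds 81 kN: no online neighbours, lost.
No further breaks.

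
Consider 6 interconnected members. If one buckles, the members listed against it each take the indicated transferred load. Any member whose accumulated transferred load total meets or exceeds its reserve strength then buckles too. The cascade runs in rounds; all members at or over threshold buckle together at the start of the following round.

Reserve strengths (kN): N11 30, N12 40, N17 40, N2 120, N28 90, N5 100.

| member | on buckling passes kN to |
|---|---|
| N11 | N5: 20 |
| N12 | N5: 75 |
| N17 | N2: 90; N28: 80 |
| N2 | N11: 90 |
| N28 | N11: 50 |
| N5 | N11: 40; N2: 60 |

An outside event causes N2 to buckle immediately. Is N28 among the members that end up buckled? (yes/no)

no

Round 1 — N2 buckles (initial).
  N11: +90 → 90 ≥ 30
Round 2 — N11 buckles.
  N5: +20 → 20 < 100
No further bucklings.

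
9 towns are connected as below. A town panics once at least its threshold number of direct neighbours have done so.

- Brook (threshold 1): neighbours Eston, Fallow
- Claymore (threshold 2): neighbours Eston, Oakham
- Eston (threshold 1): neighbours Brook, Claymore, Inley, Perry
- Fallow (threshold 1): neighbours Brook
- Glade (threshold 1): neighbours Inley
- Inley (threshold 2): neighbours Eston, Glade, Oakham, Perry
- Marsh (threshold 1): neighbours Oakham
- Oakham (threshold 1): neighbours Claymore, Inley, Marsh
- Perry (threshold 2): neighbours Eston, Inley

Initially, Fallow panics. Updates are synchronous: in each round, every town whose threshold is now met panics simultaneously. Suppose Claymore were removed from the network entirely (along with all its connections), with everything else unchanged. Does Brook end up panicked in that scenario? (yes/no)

yes

With Claymore removed:
Round 1 — Fallow panics (initial).
Round 2 — checking thresholds:
  Brook: 1 of 2 neighbours ≥ 1, panics.
Round 3 — checking thresholds:
  Eston: 1 of 3 neighbours ≥ 1, panics.
Round 4 — no new panics; cascade stops.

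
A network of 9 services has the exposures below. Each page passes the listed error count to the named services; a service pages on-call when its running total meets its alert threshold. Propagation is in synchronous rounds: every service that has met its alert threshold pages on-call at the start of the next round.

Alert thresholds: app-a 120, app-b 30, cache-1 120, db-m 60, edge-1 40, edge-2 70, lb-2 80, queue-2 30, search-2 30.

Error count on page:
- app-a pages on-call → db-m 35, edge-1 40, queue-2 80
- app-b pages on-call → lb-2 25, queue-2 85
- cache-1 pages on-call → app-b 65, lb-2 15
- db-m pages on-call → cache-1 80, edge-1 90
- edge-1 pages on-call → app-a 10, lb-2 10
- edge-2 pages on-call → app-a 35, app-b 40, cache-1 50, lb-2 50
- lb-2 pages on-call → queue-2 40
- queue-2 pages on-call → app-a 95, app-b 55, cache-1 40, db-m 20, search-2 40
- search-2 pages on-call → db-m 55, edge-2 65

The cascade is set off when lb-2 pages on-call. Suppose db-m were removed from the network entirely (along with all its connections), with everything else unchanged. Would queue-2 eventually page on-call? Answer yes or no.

With db-m removed:
Round 1 — lb-2 pages on-call (initial).
  queue-2: +40 → 40 ≥ 30
Round 2 — queue-2 pages on-call.
  app-a: +95 → 95 < 120
  app-b: +55 → 55 ≥ 30
  cache-1: +40 → 40 < 120
  search-2: +40 → 40 ≥ 30
Round 3 — app-b, search-2 page on-call.
  edge-2: +65 → 65 < 70
No further pages.

yes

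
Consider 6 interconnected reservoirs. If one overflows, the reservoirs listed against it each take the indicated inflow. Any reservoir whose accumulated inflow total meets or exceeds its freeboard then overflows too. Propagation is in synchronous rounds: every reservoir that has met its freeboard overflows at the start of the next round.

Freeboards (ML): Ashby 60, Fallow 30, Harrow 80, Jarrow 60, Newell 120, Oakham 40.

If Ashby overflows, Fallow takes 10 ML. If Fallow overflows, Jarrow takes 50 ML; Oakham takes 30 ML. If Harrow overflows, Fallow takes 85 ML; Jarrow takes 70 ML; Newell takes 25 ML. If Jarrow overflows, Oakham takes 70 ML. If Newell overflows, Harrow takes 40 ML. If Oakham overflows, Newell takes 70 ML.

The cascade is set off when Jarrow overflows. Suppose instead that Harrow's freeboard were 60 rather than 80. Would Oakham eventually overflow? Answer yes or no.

With Harrow's freeboard at 60:
Round 1 — Jarrow overflows (initial).
  Oakham: +70 → 70 ≥ 40
Round 2 — Oakham overflows.
  Newell: +70 → 70 < 120
No further overflows.

yes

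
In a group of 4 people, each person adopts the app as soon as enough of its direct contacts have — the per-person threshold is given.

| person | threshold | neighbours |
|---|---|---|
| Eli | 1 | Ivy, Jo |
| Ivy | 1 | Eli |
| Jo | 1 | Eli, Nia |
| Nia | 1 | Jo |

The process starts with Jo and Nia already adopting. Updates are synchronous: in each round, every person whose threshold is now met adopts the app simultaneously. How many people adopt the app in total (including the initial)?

Round 1 — Jo, Nia adopt the app (initial).
Round 2 — checking thresholds:
  Eli: 1 of 2 neighbours ≥ 1, adopts the app.
Round 3 — checking thresholds:
  Ivy: 1 of 1 neighbours ≥ 1, adopts the app.
Round 4 — no new adoptions; cascade stops.

4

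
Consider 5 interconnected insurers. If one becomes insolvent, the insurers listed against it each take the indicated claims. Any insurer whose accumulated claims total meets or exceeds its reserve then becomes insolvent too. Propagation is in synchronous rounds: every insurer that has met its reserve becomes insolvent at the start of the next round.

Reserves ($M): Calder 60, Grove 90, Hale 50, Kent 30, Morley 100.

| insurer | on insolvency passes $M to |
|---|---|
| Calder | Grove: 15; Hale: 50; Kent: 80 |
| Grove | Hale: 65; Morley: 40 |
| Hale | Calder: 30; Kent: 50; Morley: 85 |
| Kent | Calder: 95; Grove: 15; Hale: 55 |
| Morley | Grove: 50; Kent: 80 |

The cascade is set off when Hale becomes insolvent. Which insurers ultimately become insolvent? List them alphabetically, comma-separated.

Round 1 — Hale becomes insolvent (initial).
  Calder: +30 → 30 < 60
  Kent: +50 → 50 ≥ 30
  Morley: +85 → 85 < 100
Round 2 — Kent becomes insolvent.
  Calder: +95 → 125 ≥ 60
  Grove: +15 → 15 < 90
Round 3 — Calder becomes insolvent.
  Grove: +15 → 30 < 90
No further insolvencies.

Calder, Hale, Kent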